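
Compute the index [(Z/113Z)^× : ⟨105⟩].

The order of 105 must divide φ(113) = 113 − 1 = 112 = 2^4 · 7.
Divisors of 112: 1, 2, 4, 7, 8, 14, 16, 28, 56, 112.
Evaluate successive powers at the divisors of 112:
105^1 ≡ 105
105^2 ≡ 64
105^4 ≡ 28
105^7 ≡ 15
105^8 ≡ 106
105^14 ≡ 112
105^16 ≡ 49
105^28 ≡ 1
So ord_113(105) = 28, hence |⟨105⟩| = 28.
[(Z/113Z)^× : ⟨105⟩] = 112/28 = 4.

4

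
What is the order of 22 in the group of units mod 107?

106

By Lagrange's theorem, ord_107(22) divides φ(107) = 107 − 1 = 106 = 2 · 53.
Divisors of 106: 1, 2, 53, 106.
Evaluate successive powers at the divisors of 106:
22^1 ≡ 22 (mod 107)
22^2 ≡ 56 (mod 107)
22^53 ≡ 106 (mod 107)
22^106 ≡ 1 (mod 107) ✓
Therefore the multiplicative order of 22 modulo 107 is 106.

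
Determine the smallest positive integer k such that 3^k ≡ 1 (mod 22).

5

ord(3) | φ(22) = φ(2)·φ(11) = 1·10 = 10 = 2 · 5.
Divisors of 10: 1, 2, 5, 10.
Test each divisor d:
3^1 ≡ 3 (mod 22)
3^2 ≡ 9 (mod 22)
3^5 ≡ 1 (mod 22) ✓
Therefore the multiplicative order of 3 modulo 22 is 5.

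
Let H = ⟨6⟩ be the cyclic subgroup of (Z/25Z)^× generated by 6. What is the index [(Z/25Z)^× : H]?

4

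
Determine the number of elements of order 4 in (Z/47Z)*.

0

φ(47) = 47 − 1 = 46 = 2 · 23.
(Z/47Z)^× is cyclic (|G| = 46); a cyclic group of order m has exactly φ(d) elements of each order d | m, and none otherwise.
Since 4 ∤ 46, the count is 0.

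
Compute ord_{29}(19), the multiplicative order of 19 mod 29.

The order of 19 must divide φ(29) = 29 − 1 = 28 = 2^2 · 7.
Divisors of 28: 1, 2, 4, 7, 14, 28.
Test each divisor d:
19^1 ≡ 19
19^2 ≡ 13
19^4 ≡ 24
19^7 ≡ 12
19^14 ≡ 28
19^28 ≡ 1
Therefore the multiplicative order of 19 modulo 29 is 28.

28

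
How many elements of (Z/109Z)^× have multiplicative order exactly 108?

φ(109) = 109 − 1 = 108 = 2^2 · 3^3.
(Z/109Z)^× is cyclic (|G| = 108); a cyclic group of order m has exactly φ(d) elements of each order d | m, and none otherwise.
108 = 2^2 · 3^3 divides 108, and φ(108) = 36.

36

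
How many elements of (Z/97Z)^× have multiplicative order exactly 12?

φ(97) = 97 − 1 = 96 = 2^5 · 3.
(Z/97Z)^× is cyclic (|G| = 96); a cyclic group of order m has exactly φ(d) elements of each order d | m, and none otherwise.
12 = 2^2 · 3 divides 96, and φ(12) = 4.

4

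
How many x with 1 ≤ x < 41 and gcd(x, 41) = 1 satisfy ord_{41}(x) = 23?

φ(41) = 41 − 1 = 40 = 2^3 · 5.
Since (Z/41Z)^× is cyclic of order 40, the number of elements of order d is φ(d) when d | 40 and 0 otherwise.
23 does not divide 40, so no element of (Z/41Z)^× has order 23.

0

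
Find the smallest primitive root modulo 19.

2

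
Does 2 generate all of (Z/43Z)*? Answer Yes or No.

No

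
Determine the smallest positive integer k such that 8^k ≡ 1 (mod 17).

The order of 8 must divide φ(17) = 17 − 1 = 16 = 2^4.
Divisors of 16: 1, 2, 4, 8, 16.
Evaluate successive powers at the divisors of 16:
8^1 ≡ 8 (mod 17)
8^2 ≡ 13 (mod 17)
8^4 ≡ 16 (mod 17)
8^8 ≡ 1 (mod 17) ✓
The smallest such exponent is 8, so the order of 8 is 8.

8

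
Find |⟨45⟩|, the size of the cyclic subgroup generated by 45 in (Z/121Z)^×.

ord(45) | φ(121) = φ(11^2) = 11·(11−1) = 110 = 2 · 5 · 11.
Divisors of 110: 1, 2, 5, 10, 11, 22, 55, 110.
Check 45^d mod 121 for each divisor in increasing order:
45^1 ≡ 45 (mod 121)
45^2 ≡ 89 (mod 121)
45^5 ≡ 100 (mod 121)
45^10 ≡ 78 (mod 121)
45^11 ≡ 1 (mod 121) ✓
Hence ord(45) = 11.

11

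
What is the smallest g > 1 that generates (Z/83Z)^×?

2

φ(83) = 83 − 1 = 82 = 2 · 41.
g is a primitive root iff g^(82/q) ≢ 1 (mod 83) for each prime q ∈ {2, 41}.
g = 2: 2^41 ≡ 82; 2^2 ≡ 4 — none is 1, so 2 is a primitive root.
So 2 is the smallest generator of (Z/83Z)^×.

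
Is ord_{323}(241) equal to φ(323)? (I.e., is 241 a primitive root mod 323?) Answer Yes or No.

No

323 = 17 · 19 is a product of two distinct odd primes, so (Z/323Z)^× ≅ (Z/17Z)^× × (Z/19Z)^× is not cyclic.
No primitive root modulo 323 exists; in particular 241 is not one.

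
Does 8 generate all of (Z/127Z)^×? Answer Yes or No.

φ(127) = 127 − 1 = 126 = 2 · 3^2 · 7.
Test 8^(126/q) mod 127 for each prime factor q of 126:
8^63 ≡ 1 (mod 127)  [q = 2: ≡ 1 ✗]
8^42 ≡ 1 (mod 127)  [q = 3: ≡ 1 ✗]
8^18 ≡ 32 (mod 127)  [q = 7: ≢ 1 ✓]
Since 8^63 ≡ 1, the order of 8 divides 63 < 126, so 8 is not a primitive root.

No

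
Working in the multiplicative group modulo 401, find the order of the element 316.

400

ord(316) | φ(401) = 401 − 1 = 400 = 2^4 · 5^2.
Divisors of 400: 1, 2, 4, 5, 8, 10, 16, 20, 25, 40, 50, 80, 100, 200, 400.
Evaluate successive powers at the divisors of 400:
316^1 ≡ 316 (mod 401)
316^2 ≡ 7 (mod 401)
316^4 ≡ 49 (mod 401)
316^5 ≡ 246 (mod 401)
316^8 ≡ 396 (mod 401)
316^10 ≡ 366 (mod 401)
316^16 ≡ 25 (mod 401)
316^20 ≡ 22 (mod 401)
316^25 ≡ 199 (mod 401)
316^40 ≡ 83 (mod 401)
316^50 ≡ 303 (mod 401)
316^80 ≡ 72 (mod 401)
316^100 ≡ 381 (mod 401)
316^200 ≡ 400 (mod 401)
316^400 ≡ 1 (mod 401) ✓
Therefore the multiplicative order of 316 modulo 401 is 400.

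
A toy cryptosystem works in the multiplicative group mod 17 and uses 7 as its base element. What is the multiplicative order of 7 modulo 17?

The order of 7 must divide φ(17) = 17 − 1 = 16 = 2^4.
Divisors of 16: 1, 2, 4, 8, 16.
Compute 7^d (mod 17) for the divisors d until we hit 1:
7^1 ≡ 7 (mod 17)
7^2 ≡ 15 (mod 17)
7^4 ≡ 4 (mod 17)
7^8 ≡ 16 (mod 17)
7^16 ≡ 1 (mod 17) ✓
Hence ord(7) = 16.

16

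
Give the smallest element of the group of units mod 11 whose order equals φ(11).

2

φ(11) = 11 − 1 = 10 = 2 · 5.
g is a primitive root iff g^(10/q) ≢ 1 (mod 11) for each prime q ∈ {2, 5}.
g = 2: 2^5 ≡ 10; 2^2 ≡ 4 — none is 1, so 2 is a primitive root.
So 2 is the smallest generator of (Z/11Z)^×.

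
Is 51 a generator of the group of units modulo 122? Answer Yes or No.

Yes

φ(122) = φ(2)·φ(61) = 1·60 = 60 = 2^2 · 3 · 5.
An element g generates (Z/122Z)^× iff g^(60/q) ≢ 1 (mod 122) for each prime q ∈ {2, 3, 5}.
51^30 ≡ 121 (mod 122)  [q = 2: ≢ 1 ✓]
51^20 ≡ 13 (mod 122)  [q = 3: ≢ 1 ✓]
51^12 ≡ 119 (mod 122)  [q = 5: ≢ 1 ✓]
All checks pass, so 51 has order 60 and is a primitive root modulo 122.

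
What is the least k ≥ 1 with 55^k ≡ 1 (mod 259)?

36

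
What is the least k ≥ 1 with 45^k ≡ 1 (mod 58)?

By Lagrange's theorem, ord_58(45) divides φ(58) = φ(2)·φ(29) = 1·28 = 28 = 2^2 · 7.
Divisors of 28: 1, 2, 4, 7, 14, 28.
Evaluate successive powers at the divisors of 28:
45^1 ≡ 45
45^2 ≡ 53
45^4 ≡ 25
45^7 ≡ 1
Therefore the multiplicative order of 45 modulo 58 is 7.

7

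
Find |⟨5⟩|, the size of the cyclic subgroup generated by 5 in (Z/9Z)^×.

6

Since 5 ∈ (Z/9Z)^×, its order divides φ(9) = φ(3^2) = 3·(3−1) = 6 = 2 · 3.
Divisors of 6: 1, 2, 3, 6.
Check 5^d mod 9 for each divisor in increasing order:
5^1 ≡ 5 (mod 9)
5^2 ≡ 7 (mod 9)
5^3 ≡ 8 (mod 9)
5^6 ≡ 1 (mod 9) ✓
Hence ord(5) = 6.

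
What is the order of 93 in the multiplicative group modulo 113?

Since 93 ∈ (Z/113Z)^×, its order divides φ(113) = 113 − 1 = 112 = 2^4 · 7.
Divisors of 112: 1, 2, 4, 7, 8, 14, 16, 28, 56, 112.
Compute 93^d (mod 113) for the divisors d until we hit 1:
93^1 ≡ 93
93^2 ≡ 61
93^4 ≡ 105
93^7 ≡ 42
93^8 ≡ 64
93^14 ≡ 69
93^16 ≡ 28
93^28 ≡ 15
93^56 ≡ 112
93^112 ≡ 1
Therefore the multiplicative order of 93 modulo 113 is 112.

112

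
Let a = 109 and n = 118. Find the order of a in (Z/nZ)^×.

58

The order of 109 must divide φ(118) = φ(2)·φ(59) = 1·58 = 58 = 2 · 29.
Divisors of 58: 1, 2, 29, 58.
Evaluate successive powers at the divisors of 58:
109^1 ≡ 109 (mod 118)
109^2 ≡ 81 (mod 118)
109^29 ≡ 117 (mod 118)
109^58 ≡ 1 (mod 118) ✓
The smallest such exponent is 58, so the order of 109 is 58.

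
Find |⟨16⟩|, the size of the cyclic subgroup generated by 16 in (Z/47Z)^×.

23

Since 16 ∈ (Z/47Z)^×, its order divides φ(47) = 47 − 1 = 46 = 2 · 23.
Divisors of 46: 1, 2, 23, 46.
Compute 16^d (mod 47) for the divisors d until we hit 1:
16^1 ≡ 16 (mod 47)
16^2 ≡ 21 (mod 47)
16^23 ≡ 1 (mod 47) ✓
Therefore the multiplicative order of 16 modulo 47 is 23.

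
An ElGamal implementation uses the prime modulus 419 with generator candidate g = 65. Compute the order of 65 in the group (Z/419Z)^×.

Since 65 ∈ (Z/419Z)^×, its order divides φ(419) = 419 − 1 = 418 = 2 · 11 · 19.
Divisors of 418: 1, 2, 11, 19, 22, 38, 209, 418.
Evaluate successive powers at the divisors of 418:
65^1 ≡ 65 (mod 419)
65^2 ≡ 35 (mod 419)
65^11 ≡ 379 (mod 419)
65^19 ≡ 102 (mod 419)
65^22 ≡ 343 (mod 419)
65^38 ≡ 348 (mod 419)
65^209 ≡ 1 (mod 419) ✓
Therefore the multiplicative order of 65 modulo 419 is 209.

209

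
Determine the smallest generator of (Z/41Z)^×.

6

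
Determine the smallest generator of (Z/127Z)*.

3

φ(127) = 127 − 1 = 126 = 2 · 3^2 · 7.
g is a primitive root iff g^(126/q) ≢ 1 (mod 127) for each prime q ∈ {2, 3, 7}.
g = 2: 2^63 ≡ 1 — hits 1, so not a primitive root.
g = 3: 3^63 ≡ 126; 3^42 ≡ 107; 3^18 ≡ 4 — none is 1, so 3 is a primitive root.
So 3 is the smallest generator of (Z/127Z)^×.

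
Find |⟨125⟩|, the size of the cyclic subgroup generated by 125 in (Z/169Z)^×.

52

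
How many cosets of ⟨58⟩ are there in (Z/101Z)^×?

4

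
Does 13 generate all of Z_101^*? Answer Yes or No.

No

φ(101) = 101 − 1 = 100 = 2^2 · 5^2.
It suffices to check that the order of 13 is not a proper divisor of 100: compute 13^(100/q) for q ∈ {2, 5}.
13^50 ≡ 1 (mod 101)  [q = 2: ≡ 1 ✗]
13^20 ≡ 95 (mod 101)  [q = 5: ≢ 1 ✓]
The check at q = 2 fails, so 13 generates a proper subgroup.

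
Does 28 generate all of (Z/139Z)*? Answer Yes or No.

φ(139) = 139 − 1 = 138 = 2 · 3 · 23.
It suffices to check that the order of 28 is not a proper divisor of 138: compute 28^(138/q) for q ∈ {2, 3, 23}.
28^69 ≡ 1 (mod 139)  [q = 2: ≡ 1 ✗]
28^46 ≡ 96 (mod 139)  [q = 3: ≢ 1 ✓]
28^6 ≡ 100 (mod 139)  [q = 23: ≢ 1 ✓]
28^69 ≡ 1 shows ord(28) | 69, strictly less than φ(139); not a primitive root.

No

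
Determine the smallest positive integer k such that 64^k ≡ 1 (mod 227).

113

The order of 64 must divide φ(227) = 227 − 1 = 226 = 2 · 113.
Divisors of 226: 1, 2, 113, 226.
Evaluate successive powers at the divisors of 226:
64^1 ≡ 64 (mod 227)
64^2 ≡ 10 (mod 227)
64^113 ≡ 1 (mod 227) ✓
The smallest such exponent is 113, so the order of 64 is 113.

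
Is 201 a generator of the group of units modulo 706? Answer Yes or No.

φ(706) = φ(2)·φ(353) = 1·352 = 352 = 2^5 · 11.
An element g generates (Z/706Z)^× iff g^(352/q) ≢ 1 (mod 706) for each prime q ∈ {2, 11}.
201^176 ≡ 1 (mod 706)  [q = 2: ≡ 1 ✗]
201^32 ≡ 493 (mod 706)  [q = 11: ≢ 1 ✓]
Since 201^176 ≡ 1, the order of 201 divides 176 < 352, so 201 is not a primitive root.

No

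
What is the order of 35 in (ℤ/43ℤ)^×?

7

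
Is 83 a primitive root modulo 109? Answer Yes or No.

No

φ(109) = 109 − 1 = 108 = 2^2 · 3^3.
83 is a primitive root mod 109 iff 83^(φ(109)/q) ≢ 1 for every prime q | φ(109), i.e. q ∈ {2, 3}.
83^54 ≡ 1 (mod 109)  [q = 2: ≡ 1 ✗]
83^36 ≡ 63 (mod 109)  [q = 3: ≢ 1 ✓]
The check at q = 2 fails, so 83 generates a proper subgroup.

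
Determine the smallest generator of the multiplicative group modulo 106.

3

φ(106) = φ(2)·φ(53) = 1·52 = 52 = 2^2 · 13.
g is a primitive root iff g^(52/q) ≢ 1 (mod 106) for each prime q ∈ {2, 13}.
g = 2: gcd(2, 106) = 2 > 1, not a unit — skip.
g = 3: 3^26 ≡ 105; 3^4 ≡ 81 — none is 1, so 3 is a primitive root.
The smallest primitive root modulo 106 is 3.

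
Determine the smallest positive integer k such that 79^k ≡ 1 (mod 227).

113

By Lagrange's theorem, ord_227(79) divides φ(227) = 227 − 1 = 226 = 2 · 113.
Divisors of 226: 1, 2, 113, 226.
Evaluate successive powers at the divisors of 226:
79^1 ≡ 79
79^2 ≡ 112
79^113 ≡ 1
The smallest such exponent is 113, so the order of 79 is 113.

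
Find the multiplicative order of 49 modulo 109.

27

By Lagrange's theorem, ord_109(49) divides φ(109) = 109 − 1 = 108 = 2^2 · 3^3.
Divisors of 108: 1, 2, 3, 4, 6, 9, 12, 18, 27, 36, 54, 108.
Evaluate successive powers at the divisors of 108:
49^1 ≡ 49 (mod 109)
49^2 ≡ 3 (mod 109)
49^3 ≡ 38 (mod 109)
49^4 ≡ 9 (mod 109)
49^6 ≡ 27 (mod 109)
49^9 ≡ 45 (mod 109)
49^12 ≡ 75 (mod 109)
49^18 ≡ 63 (mod 109)
49^27 ≡ 1 (mod 109) ✓
Therefore the multiplicative order of 49 modulo 109 is 27.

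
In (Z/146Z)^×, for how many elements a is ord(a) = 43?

0

φ(146) = φ(2)·φ(73) = 1·72 = 72 = 2^3 · 3^2.
In a cyclic group of order 72, there are φ(d) elements of order d for each divisor d of 72, and zero for non-divisors.
Here 72 is not a multiple of 43, so there are no elements of order 43.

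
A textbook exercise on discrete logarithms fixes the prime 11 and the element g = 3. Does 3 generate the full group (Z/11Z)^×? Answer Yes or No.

No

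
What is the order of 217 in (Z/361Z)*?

114

The order of 217 must divide φ(361) = φ(19^2) = 19·(19−1) = 342 = 2 · 3^2 · 19.
Divisors of 342: 1, 2, 3, 6, 9, 18, 19, 38, 57, 114, 171, 342.
Test each divisor d:
217^1 ≡ 217 (mod 361)
217^2 ≡ 159 (mod 361)
217^3 ≡ 208 (mod 361)
217^6 ≡ 305 (mod 361)
217^9 ≡ 265 (mod 361)
217^18 ≡ 191 (mod 361)
217^19 ≡ 293 (mod 361)
217^38 ≡ 292 (mod 361)
217^57 ≡ 360 (mod 361)
217^114 ≡ 1 (mod 361) ✓
So ord_361(217) = 114.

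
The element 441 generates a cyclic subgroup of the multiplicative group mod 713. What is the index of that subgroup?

4

By Lagrange's theorem, ord_713(441) divides φ(713) = φ(23·31) = (23−1)·(31−1) = 22·30 = 660 = 2^2 · 3 · 5 · 11.
Divisors of 660: 1, 2, 3, 4, 5, 6, 10, 11, 12, 15, 20, 22, 30, 33, 44, 55, 60, 66, 110, 132, 165, 220, 330, 660.
Evaluate successive powers at the divisors of 660:
441^1 ≡ 441 (mod 713)
441^2 ≡ 545 (mod 713)
441^3 ≡ 64 (mod 713)
441^4 ≡ 417 (mod 713)
441^5 ≡ 656 (mod 713)
441^6 ≡ 531 (mod 713)
441^10 ≡ 397 (mod 713)
441^11 ≡ 392 (mod 713)
441^12 ≡ 326 (mod 713)
441^15 ≡ 187 (mod 713)
441^20 ≡ 36 (mod 713)
441^22 ≡ 369 (mod 713)
441^30 ≡ 32 (mod 713)
441^33 ≡ 622 (mod 713)
441^44 ≡ 691 (mod 713)
441^55 ≡ 645 (mod 713)
441^60 ≡ 311 (mod 713)
441^66 ≡ 438 (mod 713)
441^110 ≡ 346 (mod 713)
441^132 ≡ 47 (mod 713)
441^165 ≡ 1 (mod 713) ✓
So ord_713(441) = 165, hence |⟨441⟩| = 165.
Index = |(Z/713Z)^×| / |⟨441⟩| = 660 / 165 = 4.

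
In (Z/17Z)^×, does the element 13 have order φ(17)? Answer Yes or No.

No

φ(17) = 17 − 1 = 16 = 2^4.
13 is a primitive root mod 17 iff 13^(φ(17)/q) ≢ 1 for every prime q | φ(17), i.e. q ∈ {2}.
13^8 ≡ 1 (mod 17)  [q = 2: ≡ 1 ✗]
Since 13^8 ≡ 1, the order of 13 divides 8 < 16, so 13 is not a primitive root.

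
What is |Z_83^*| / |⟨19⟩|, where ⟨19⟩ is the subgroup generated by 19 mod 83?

1

ord(19) | φ(83) = 83 − 1 = 82 = 2 · 41.
Divisors of 82: 1, 2, 41, 82.
Compute 19^d (mod 83) for the divisors d until we hit 1:
19^1 ≡ 19
19^2 ≡ 29
19^41 ≡ 82
19^82 ≡ 1
Thus |⟨19⟩| = ord(19) = 82.
Index = |(Z/83Z)^×| / |⟨19⟩| = 82 / 82 = 1.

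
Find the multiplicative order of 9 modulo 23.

11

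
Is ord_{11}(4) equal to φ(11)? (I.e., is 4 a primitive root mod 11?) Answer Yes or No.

No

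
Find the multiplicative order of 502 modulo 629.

Since 502 ∈ (Z/629Z)^×, its order divides φ(629) = φ(17·37) = (17−1)·(37−1) = 16·36 = 576 = 2^6 · 3^2.
Divisors of 576: 1, 2, 3, 4, 6, 8, 9, 12, 16, 18, 24, 32, 36, 48, 64, 72, 96, 144, 192, 288, 576.
Compute 502^d (mod 629) for the divisors d until we hit 1:
502^1 ≡ 502 (mod 629)
502^2 ≡ 404 (mod 629)
502^3 ≡ 270 (mod 629)
502^4 ≡ 305 (mod 629)
502^6 ≡ 565 (mod 629)
502^8 ≡ 562 (mod 629)
502^9 ≡ 332 (mod 629)
502^12 ≡ 322 (mod 629)
502^16 ≡ 86 (mod 629)
502^18 ≡ 149 (mod 629)
502^24 ≡ 528 (mod 629)
502^32 ≡ 477 (mod 629)
502^36 ≡ 186 (mod 629)
502^48 ≡ 137 (mod 629)
502^64 ≡ 460 (mod 629)
502^72 ≡ 1 (mod 629) ✓
Hence ord(502) = 72.

72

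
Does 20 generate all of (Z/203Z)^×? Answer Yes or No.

203 = 7 · 29 is a product of two distinct odd primes, so (Z/203Z)^× ≅ (Z/7Z)^× × (Z/29Z)^× is not cyclic.
No primitive root modulo 203 exists; in particular 20 is not one.

No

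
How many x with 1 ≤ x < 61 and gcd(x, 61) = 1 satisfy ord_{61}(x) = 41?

0

φ(61) = 61 − 1 = 60 = 2^2 · 3 · 5.
In a cyclic group of order 60, there are φ(d) elements of order d for each divisor d of 60, and zero for non-divisors.
Since 41 ∤ 60, the count is 0.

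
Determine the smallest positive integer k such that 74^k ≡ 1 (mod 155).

30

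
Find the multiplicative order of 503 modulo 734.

366

ord(503) | φ(734) = φ(2)·φ(367) = 1·366 = 366 = 2 · 3 · 61.
Divisors of 366: 1, 2, 3, 6, 61, 122, 183, 366.
Evaluate successive powers at the divisors of 366:
503^1 ≡ 503 (mod 734)
503^2 ≡ 513 (mod 734)
503^3 ≡ 405 (mod 734)
503^6 ≡ 343 (mod 734)
503^61 ≡ 651 (mod 734)
503^122 ≡ 283 (mod 734)
503^183 ≡ 733 (mod 734)
503^366 ≡ 1 (mod 734) ✓
Hence ord(503) = 366.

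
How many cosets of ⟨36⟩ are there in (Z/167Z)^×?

2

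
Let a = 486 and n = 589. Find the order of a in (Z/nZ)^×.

ord(486) | φ(589) = φ(19·31) = (19−1)·(31−1) = 18·30 = 540 = 2^2 · 3^3 · 5.
Divisors of 540: 1, 2, 3, 4, 5, 6, 9, 10, 12, 15, 18, 20, 27, 30, 36, 45, 54, 60, 90, 108, 135, 180, 270, 540.
Evaluate successive powers at the divisors of 540:
486^1 ≡ 486 (mod 589)
486^2 ≡ 7 (mod 589)
486^3 ≡ 457 (mod 589)
486^4 ≡ 49 (mod 589)
486^5 ≡ 254 (mod 589)
486^6 ≡ 343 (mod 589)
486^9 ≡ 77 (mod 589)
486^10 ≡ 315 (mod 589)
486^12 ≡ 438 (mod 589)
486^15 ≡ 495 (mod 589)
486^18 ≡ 39 (mod 589)
486^20 ≡ 273 (mod 589)
486^27 ≡ 58 (mod 589)
486^30 ≡ 1 (mod 589) ✓
The smallest such exponent is 30, so the order of 486 is 30.

30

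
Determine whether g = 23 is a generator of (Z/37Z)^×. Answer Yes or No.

φ(37) = 37 − 1 = 36 = 2^2 · 3^2.
It suffices to check that the order of 23 is not a proper divisor of 36: compute 23^(36/q) for q ∈ {2, 3}.
23^18 ≡ 36 (mod 37)  [q = 2: ≢ 1 ✓]
23^12 ≡ 1 (mod 37)  [q = 3: ≡ 1 ✗]
23^12 ≡ 1 shows ord(23) | 12, strictly less than φ(37); not a primitive root.

No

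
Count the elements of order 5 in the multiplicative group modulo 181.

4

φ(181) = 181 − 1 = 180 = 2^2 · 3^2 · 5.
Since (Z/181Z)^× is cyclic of order 180, the number of elements of order d is φ(d) when d | 180 and 0 otherwise.
5 | 180, and φ(5) = 5 − 1 = 4.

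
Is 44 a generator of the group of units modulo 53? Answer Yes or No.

No

φ(53) = 53 − 1 = 52 = 2^2 · 13.
It suffices to check that the order of 44 is not a proper divisor of 52: compute 44^(52/q) for q ∈ {2, 13}.
44^26 ≡ 1 (mod 53)  [q = 2: ≡ 1 ✗]
44^4 ≡ 42 (mod 53)  [q = 13: ≢ 1 ✓]
Since 44^26 ≡ 1, the order of 44 divides 26 < 52, so 44 is not a primitive root.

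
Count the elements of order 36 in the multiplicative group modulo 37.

φ(37) = 37 − 1 = 36 = 2^2 · 3^2.
(Z/37Z)^× is cyclic (|G| = 36); a cyclic group of order m has exactly φ(d) elements of each order d | m, and none otherwise.
36 = 2^2 · 3^2 divides 36, and φ(36) = 12.

12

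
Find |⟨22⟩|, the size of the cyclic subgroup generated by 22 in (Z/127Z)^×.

By Lagrange's theorem, ord_127(22) divides φ(127) = 127 − 1 = 126 = 2 · 3^2 · 7.
Divisors of 126: 1, 2, 3, 6, 7, 9, 14, 18, 21, 42, 63, 126.
Evaluate successive powers at the divisors of 126:
22^1 ≡ 22
22^2 ≡ 103
22^3 ≡ 107
22^6 ≡ 19
22^7 ≡ 37
22^9 ≡ 1
The smallest such exponent is 9, so the order of 22 is 9.

9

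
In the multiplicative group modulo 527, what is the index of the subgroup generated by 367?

10

Since 367 ∈ (Z/527Z)^×, its order divides φ(527) = φ(17·31) = (17−1)·(31−1) = 16·30 = 480 = 2^5 · 3 · 5.
Divisors of 480: 1, 2, 3, 4, 5, 6, 8, 10, 12, 15, 16, 20, 24, 30, 32, 40, 48, 60, 80, 96, 120, 160, 240, 480.
Test each divisor d:
367^1 ≡ 367 (mod 527)
367^2 ≡ 304 (mod 527)
367^3 ≡ 371 (mod 527)
367^4 ≡ 191 (mod 527)
367^5 ≡ 6 (mod 527)
367^6 ≡ 94 (mod 527)
367^8 ≡ 118 (mod 527)
367^10 ≡ 36 (mod 527)
367^12 ≡ 404 (mod 527)
367^15 ≡ 216 (mod 527)
367^16 ≡ 222 (mod 527)
367^20 ≡ 242 (mod 527)
367^24 ≡ 373 (mod 527)
367^30 ≡ 280 (mod 527)
367^32 ≡ 273 (mod 527)
367^40 ≡ 67 (mod 527)
367^48 ≡ 1 (mod 527) ✓
Thus |⟨367⟩| = ord(367) = 48.
The index is φ(527) / ord(367) = 480 / 48 = 10.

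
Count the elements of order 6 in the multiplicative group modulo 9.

2

φ(9) = φ(3^2) = 3·(3−1) = 6 = 2 · 3.
Since (Z/9Z)^× is cyclic of order 6, the number of elements of order d is φ(d) when d | 6 and 0 otherwise.
6 = 2 · 3 divides 6, and φ(6) = 2.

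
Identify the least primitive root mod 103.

φ(103) = 103 − 1 = 102 = 2 · 3 · 17.
Test candidates g = 2, 3, … against the prime factors q ∈ {2, 3, 17} of φ(103): g is a generator iff g^(102/q) ≢ 1 for every such q.
g = 2: 2^51 ≡ 1 — hits 1, so not a primitive root.
g = 3: 3^51 ≡ 102; 3^34 ≡ 1 — hits 1, so not a primitive root.
g = 4: 4^51 ≡ 1 — hits 1, so not a primitive root.
g = 5: 5^51 ≡ 102; 5^34 ≡ 56; 5^6 ≡ 72 — none is 1, so 5 is a primitive root.
Hence the least primitive root of 103 is 5.

5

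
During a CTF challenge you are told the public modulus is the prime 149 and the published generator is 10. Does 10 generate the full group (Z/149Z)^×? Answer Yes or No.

φ(149) = 149 − 1 = 148 = 2^2 · 37.
It suffices to check that the order of 10 is not a proper divisor of 148: compute 10^(148/q) for q ∈ {2, 37}.
10^74 ≡ 148 (mod 149)  [q = 2: ≢ 1 ✓]
10^4 ≡ 17 (mod 149)  [q = 37: ≢ 1 ✓]
None equal 1, so ord_149(10) = 148: 10 is a primitive root.

Yes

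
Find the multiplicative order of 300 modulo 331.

6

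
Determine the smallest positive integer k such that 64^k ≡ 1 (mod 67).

11

By Lagrange's theorem, ord_67(64) divides φ(67) = 67 − 1 = 66 = 2 · 3 · 11.
Divisors of 66: 1, 2, 3, 6, 11, 22, 33, 66.
Compute 64^d (mod 67) for the divisors d until we hit 1:
64^1 ≡ 64
64^2 ≡ 9
64^3 ≡ 40
64^6 ≡ 59
64^11 ≡ 1
The smallest such exponent is 11, so the order of 64 is 11.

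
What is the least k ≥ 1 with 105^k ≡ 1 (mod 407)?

ord(105) | φ(407) = φ(11·37) = (11−1)·(37−1) = 10·36 = 360 = 2^3 · 3^2 · 5.
Divisors of 360: 1, 2, 3, 4, 5, 6, 8, 9, 10, 12, 15, 18, 20, 24, 30, 36, 40, 45, 60, 72, 90, 120, 180, 360.
Test each divisor d:
105^1 ≡ 105 (mod 407)
105^2 ≡ 36 (mod 407)
105^3 ≡ 117 (mod 407)
105^4 ≡ 75 (mod 407)
105^5 ≡ 142 (mod 407)
105^6 ≡ 258 (mod 407)
105^8 ≡ 334 (mod 407)
105^9 ≡ 68 (mod 407)
105^10 ≡ 221 (mod 407)
105^12 ≡ 223 (mod 407)
105^15 ≡ 43 (mod 407)
105^18 ≡ 147 (mod 407)
105^20 ≡ 1 (mod 407) ✓
Hence ord(105) = 20.

20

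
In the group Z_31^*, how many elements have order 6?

2

φ(31) = 31 − 1 = 30 = 2 · 3 · 5.
In a cyclic group of order 30, there are φ(d) elements of order d for each divisor d of 30, and zero for non-divisors.
6 = 2 · 3 divides 30, and φ(6) = 2.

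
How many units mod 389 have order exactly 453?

0

φ(389) = 389 − 1 = 388 = 2^2 · 97.
In a cyclic group of order 388, there are φ(d) elements of order d for each divisor d of 388, and zero for non-divisors.
Since 453 ∤ 388, the count is 0.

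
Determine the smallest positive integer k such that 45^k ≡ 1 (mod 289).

272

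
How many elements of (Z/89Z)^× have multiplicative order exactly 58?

φ(89) = 89 − 1 = 88 = 2^3 · 11.
In a cyclic group of order 88, there are φ(d) elements of order d for each divisor d of 88, and zero for non-divisors.
Here 88 is not a multiple of 58, so there are no elements of order 58.

0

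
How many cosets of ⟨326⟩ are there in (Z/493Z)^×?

4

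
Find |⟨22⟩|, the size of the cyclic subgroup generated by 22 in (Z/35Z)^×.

4

By Lagrange's theorem, ord_35(22) divides φ(35) = φ(5·7) = (5−1)·(7−1) = 4·6 = 24 = 2^3 · 3.
Divisors of 24: 1, 2, 3, 4, 6, 8, 12, 24.
Check 22^d mod 35 for each divisor in increasing order:
22^1 ≡ 22
22^2 ≡ 29
22^3 ≡ 8
22^4 ≡ 1
Hence ord(22) = 4.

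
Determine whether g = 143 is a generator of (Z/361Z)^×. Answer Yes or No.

φ(361) = φ(19^2) = 19·(19−1) = 342 = 2 · 3^2 · 19.
It suffices to check that the order of 143 is not a proper divisor of 342: compute 143^(342/q) for q ∈ {2, 3, 19}.
143^171 ≡ 360 (mod 361)  [q = 2: ≢ 1 ✓]
143^114 ≡ 68 (mod 361)  [q = 3: ≢ 1 ✓]
143^18 ≡ 20 (mod 361)  [q = 19: ≢ 1 ✓]
None equal 1, so ord_361(143) = 342: 143 is a primitive root.

Yes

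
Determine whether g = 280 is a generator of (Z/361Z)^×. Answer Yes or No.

φ(361) = φ(19^2) = 19·(19−1) = 342 = 2 · 3^2 · 19.
An element g generates (Z/361Z)^× iff g^(342/q) ≢ 1 (mod 361) for each prime q ∈ {2, 3, 19}.
280^171 ≡ 360 (mod 361)  [q = 2: ≢ 1 ✓]
280^114 ≡ 292 (mod 361)  [q = 3: ≢ 1 ✓]
280^18 ≡ 286 (mod 361)  [q = 19: ≢ 1 ✓]
None equal 1, so ord_361(280) = 342: 280 is a primitive root.

Yes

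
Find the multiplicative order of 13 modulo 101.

By Lagrange's theorem, ord_101(13) divides φ(101) = 101 − 1 = 100 = 2^2 · 5^2.
Divisors of 100: 1, 2, 4, 5, 10, 20, 25, 50, 100.
Check 13^d mod 101 for each divisor in increasing order:
13^1 ≡ 13
13^2 ≡ 68
13^4 ≡ 79
13^5 ≡ 17
13^10 ≡ 87
13^20 ≡ 95
13^25 ≡ 100
13^50 ≡ 1
Therefore the multiplicative order of 13 modulo 101 is 50.

50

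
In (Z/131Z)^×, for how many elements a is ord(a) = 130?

48

φ(131) = 131 − 1 = 130 = 2 · 5 · 13.
In a cyclic group of order 130, there are φ(d) elements of order d for each divisor d of 130, and zero for non-divisors.
130 = 2 · 5 · 13 divides 130, and φ(130) = 48.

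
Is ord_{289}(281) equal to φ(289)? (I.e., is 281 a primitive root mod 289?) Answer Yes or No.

No

φ(289) = φ(17^2) = 17·(17−1) = 272 = 2^4 · 17.
It suffices to check that the order of 281 is not a proper divisor of 272: compute 281^(272/q) for q ∈ {2, 17}.
281^136 ≡ 1 (mod 289)  [q = 2: ≡ 1 ✗]
281^16 ≡ 86 (mod 289)  [q = 17: ≢ 1 ✓]
281^136 ≡ 1 shows ord(281) | 136, strictly less than φ(289); not a primitive root.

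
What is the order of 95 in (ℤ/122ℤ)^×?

5

By Lagrange's theorem, ord_122(95) divides φ(122) = φ(2)·φ(61) = 1·60 = 60 = 2^2 · 3 · 5.
Divisors of 60: 1, 2, 3, 4, 5, 6, 10, 12, 15, 20, 30, 60.
Compute 95^d (mod 122) for the divisors d until we hit 1:
95^1 ≡ 95 (mod 122)
95^2 ≡ 119 (mod 122)
95^3 ≡ 81 (mod 122)
95^4 ≡ 9 (mod 122)
95^5 ≡ 1 (mod 122) ✓
The smallest such exponent is 5, so the order of 95 is 5.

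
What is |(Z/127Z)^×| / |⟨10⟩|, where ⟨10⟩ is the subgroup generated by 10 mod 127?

3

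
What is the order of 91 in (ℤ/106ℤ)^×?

Since 91 ∈ (Z/106Z)^×, its order divides φ(106) = φ(2)·φ(53) = 1·52 = 52 = 2^2 · 13.
Divisors of 52: 1, 2, 4, 13, 26, 52.
Compute 91^d (mod 106) for the divisors d until we hit 1:
91^1 ≡ 91 (mod 106)
91^2 ≡ 13 (mod 106)
91^4 ≡ 63 (mod 106)
91^13 ≡ 105 (mod 106)
91^26 ≡ 1 (mod 106) ✓
The smallest such exponent is 26, so the order of 91 is 26.

26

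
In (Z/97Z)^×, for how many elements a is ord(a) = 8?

4

φ(97) = 97 − 1 = 96 = 2^5 · 3.
Since (Z/97Z)^× is cyclic of order 96, the number of elements of order d is φ(d) when d | 96 and 0 otherwise.
8 = 2^3 divides 96, and φ(8) = 4.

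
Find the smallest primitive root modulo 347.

φ(347) = 347 − 1 = 346 = 2 · 173.
Test candidates g = 2, 3, … against the prime factors q ∈ {2, 173} of φ(347): g is a generator iff g^(346/q) ≢ 1 for every such q.
g = 2: 2^173 ≡ 346; 2^2 ≡ 4 — none is 1, so 2 is a primitive root.
The smallest primitive root modulo 347 is 2.

2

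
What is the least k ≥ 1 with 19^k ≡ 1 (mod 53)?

52

Since 19 ∈ (Z/53Z)^×, its order divides φ(53) = 53 − 1 = 52 = 2^2 · 13.
Divisors of 52: 1, 2, 4, 13, 26, 52.
Test each divisor d:
19^1 ≡ 19 (mod 53)
19^2 ≡ 43 (mod 53)
19^4 ≡ 47 (mod 53)
19^13 ≡ 30 (mod 53)
19^26 ≡ 52 (mod 53)
19^52 ≡ 1 (mod 53) ✓
So ord_53(19) = 52.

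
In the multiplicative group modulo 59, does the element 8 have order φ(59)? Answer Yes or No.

Yes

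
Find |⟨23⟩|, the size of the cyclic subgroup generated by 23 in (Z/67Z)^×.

33

ord(23) | φ(67) = 67 − 1 = 66 = 2 · 3 · 11.
Divisors of 66: 1, 2, 3, 6, 11, 22, 33, 66.
Test each divisor d:
23^1 ≡ 23 (mod 67)
23^2 ≡ 60 (mod 67)
23^3 ≡ 40 (mod 67)
23^6 ≡ 59 (mod 67)
23^11 ≡ 29 (mod 67)
23^22 ≡ 37 (mod 67)
23^33 ≡ 1 (mod 67) ✓
The smallest such exponent is 33, so the order of 23 is 33.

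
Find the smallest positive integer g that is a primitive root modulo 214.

φ(214) = φ(2)·φ(107) = 1·106 = 106 = 2 · 53.
Test candidates g = 2, 3, … against the prime factors q ∈ {2, 53} of φ(214): g is a generator iff g^(106/q) ≢ 1 for every such q.
g = 2: gcd(2, 214) = 2 > 1, not a unit — skip.
g = 3: 3^53 ≡ 1 — hits 1, so not a primitive root.
g = 4: gcd(4, 214) = 2 > 1, not a unit — skip.
g = 5: 5^53 ≡ 213; 5^2 ≡ 25 — none is 1, so 5 is a primitive root.
Hence the least primitive root of 214 is 5.

5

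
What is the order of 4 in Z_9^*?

3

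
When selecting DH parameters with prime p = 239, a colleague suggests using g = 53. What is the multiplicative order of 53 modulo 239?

ord(53) | φ(239) = 239 − 1 = 238 = 2 · 7 · 17.
Divisors of 238: 1, 2, 7, 14, 17, 34, 119, 238.
Evaluate successive powers at the divisors of 238:
53^1 ≡ 53 (mod 239)
53^2 ≡ 180 (mod 239)
53^7 ≡ 168 (mod 239)
53^14 ≡ 22 (mod 239)
53^17 ≡ 38 (mod 239)
53^34 ≡ 10 (mod 239)
53^119 ≡ 238 (mod 239)
53^238 ≡ 1 (mod 239) ✓
The smallest such exponent is 238, so the order of 53 is 238.

238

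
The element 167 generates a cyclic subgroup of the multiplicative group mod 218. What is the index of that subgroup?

ord(167) | φ(218) = φ(2)·φ(109) = 1·108 = 108 = 2^2 · 3^3.
Divisors of 108: 1, 2, 3, 4, 6, 9, 12, 18, 27, 36, 54, 108.
Compute 167^d (mod 218) for the divisors d until we hit 1:
167^1 ≡ 167
167^2 ≡ 203
167^3 ≡ 111
167^4 ≡ 7
167^6 ≡ 113
167^9 ≡ 117
167^12 ≡ 125
167^18 ≡ 173
167^27 ≡ 185
167^36 ≡ 63
167^54 ≡ 217
167^108 ≡ 1
The order of 167 is 108, so the subgroup it generates has 108 elements.
The index is φ(218) / ord(167) = 108 / 108 = 1.

1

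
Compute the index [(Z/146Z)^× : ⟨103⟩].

3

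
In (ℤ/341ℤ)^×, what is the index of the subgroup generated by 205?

Since 205 ∈ (Z/341Z)^×, its order divides φ(341) = φ(11·31) = (11−1)·(31−1) = 10·30 = 300 = 2^2 · 3 · 5^2.
Divisors of 300: 1, 2, 3, 4, 5, 6, 10, 12, 15, 20, 25, 30, 50, 60, 75, 100, 150, 300.
Check 205^d mod 341 for each divisor in increasing order:
205^1 ≡ 205
205^2 ≡ 82
205^3 ≡ 101
205^4 ≡ 245
205^5 ≡ 98
205^6 ≡ 312
205^10 ≡ 56
205^12 ≡ 159
205^15 ≡ 32
205^20 ≡ 67
205^25 ≡ 87
205^30 ≡ 1
So ord_341(205) = 30, hence |⟨205⟩| = 30.
[(Z/341Z)^× : ⟨205⟩] = 300/30 = 10.

10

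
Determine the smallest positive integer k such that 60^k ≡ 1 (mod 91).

12

ord(60) | φ(91) = φ(7·13) = (7−1)·(13−1) = 6·12 = 72 = 2^3 · 3^2.
Divisors of 72: 1, 2, 3, 4, 6, 8, 9, 12, 18, 24, 36, 72.
Compute 60^d (mod 91) for the divisors d until we hit 1:
60^1 ≡ 60
60^2 ≡ 51
60^3 ≡ 57
60^4 ≡ 53
60^6 ≡ 64
60^8 ≡ 79
60^9 ≡ 8
60^12 ≡ 1
So ord_91(60) = 12.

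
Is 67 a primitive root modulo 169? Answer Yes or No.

φ(169) = φ(13^2) = 13·(13−1) = 156 = 2^2 · 3 · 13.
Test 67^(156/q) mod 169 for each prime factor q of 156:
67^78 ≡ 168 (mod 169)  [q = 2: ≢ 1 ✓]
67^52 ≡ 146 (mod 169)  [q = 3: ≢ 1 ✓]
67^12 ≡ 92 (mod 169)  [q = 13: ≢ 1 ✓]
Every test exponent gives a nontrivial residue, hence 67 generates the full group.

Yes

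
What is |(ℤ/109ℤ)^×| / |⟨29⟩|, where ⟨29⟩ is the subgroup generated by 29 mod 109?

2

ord(29) | φ(109) = 109 − 1 = 108 = 2^2 · 3^3.
Divisors of 108: 1, 2, 3, 4, 6, 9, 12, 18, 27, 36, 54, 108.
Compute 29^d (mod 109) for the divisors d until we hit 1:
29^1 ≡ 29
29^2 ≡ 78
29^3 ≡ 82
29^4 ≡ 89
29^6 ≡ 75
29^9 ≡ 46
29^12 ≡ 66
29^18 ≡ 45
29^27 ≡ 108
29^36 ≡ 63
29^54 ≡ 1
So ord_109(29) = 54, hence |⟨29⟩| = 54.
[(Z/109Z)^× : ⟨29⟩] = 108/54 = 2.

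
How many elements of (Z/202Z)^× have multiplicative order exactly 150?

0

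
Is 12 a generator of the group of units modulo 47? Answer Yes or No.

No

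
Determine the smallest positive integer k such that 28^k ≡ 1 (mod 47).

The order of 28 must divide φ(47) = 47 − 1 = 46 = 2 · 23.
Divisors of 46: 1, 2, 23, 46.
Compute 28^d (mod 47) for the divisors d until we hit 1:
28^1 ≡ 28 (mod 47)
28^2 ≡ 32 (mod 47)
28^23 ≡ 1 (mod 47) ✓
The smallest such exponent is 23, so the order of 28 is 23.

23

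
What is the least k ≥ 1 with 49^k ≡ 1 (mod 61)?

By Lagrange's theorem, ord_61(49) divides φ(61) = 61 − 1 = 60 = 2^2 · 3 · 5.
Divisors of 60: 1, 2, 3, 4, 5, 6, 10, 12, 15, 20, 30, 60.
Compute 49^d (mod 61) for the divisors d until we hit 1:
49^1 ≡ 49
49^2 ≡ 22
49^3 ≡ 41
49^4 ≡ 57
49^5 ≡ 48
49^6 ≡ 34
49^10 ≡ 47
49^12 ≡ 58
49^15 ≡ 60
49^20 ≡ 13
49^30 ≡ 1
Therefore the multiplicative order of 49 modulo 61 is 30.

30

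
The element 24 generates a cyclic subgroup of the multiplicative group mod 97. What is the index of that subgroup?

4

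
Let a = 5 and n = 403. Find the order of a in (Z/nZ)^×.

12

Since 5 ∈ (Z/403Z)^×, its order divides φ(403) = φ(13·31) = (13−1)·(31−1) = 12·30 = 360 = 2^3 · 3^2 · 5.
Divisors of 360: 1, 2, 3, 4, 5, 6, 8, 9, 10, 12, 15, 18, 20, 24, 30, 36, 40, 45, 60, 72, 90, 120, 180, 360.
Evaluate successive powers at the divisors of 360:
5^1 ≡ 5 (mod 403)
5^2 ≡ 25 (mod 403)
5^3 ≡ 125 (mod 403)
5^4 ≡ 222 (mod 403)
5^5 ≡ 304 (mod 403)
5^6 ≡ 311 (mod 403)
5^8 ≡ 118 (mod 403)
5^9 ≡ 187 (mod 403)
5^10 ≡ 129 (mod 403)
5^12 ≡ 1 (mod 403) ✓
The smallest such exponent is 12, so the order of 5 is 12.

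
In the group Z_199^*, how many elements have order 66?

φ(199) = 199 − 1 = 198 = 2 · 3^2 · 11.
In a cyclic group of order 198, there are φ(d) elements of order d for each divisor d of 198, and zero for non-divisors.
66 = 2 · 3 · 11 divides 198, and φ(66) = 20.

20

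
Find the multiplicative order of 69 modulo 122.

20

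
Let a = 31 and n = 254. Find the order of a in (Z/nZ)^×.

63

Since 31 ∈ (Z/254Z)^×, its order divides φ(254) = φ(2)·φ(127) = 1·126 = 126 = 2 · 3^2 · 7.
Divisors of 126: 1, 2, 3, 6, 7, 9, 14, 18, 21, 42, 63, 126.
Compute 31^d (mod 254) for the divisors d until we hit 1:
31^1 ≡ 31 (mod 254)
31^2 ≡ 199 (mod 254)
31^3 ≡ 73 (mod 254)
31^6 ≡ 249 (mod 254)
31^7 ≡ 99 (mod 254)
31^9 ≡ 143 (mod 254)
31^14 ≡ 149 (mod 254)
31^18 ≡ 129 (mod 254)
31^21 ≡ 19 (mod 254)
31^42 ≡ 107 (mod 254)
31^63 ≡ 1 (mod 254) ✓
So ord_254(31) = 63.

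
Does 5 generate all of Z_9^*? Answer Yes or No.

φ(9) = φ(3^2) = 3·(3−1) = 6 = 2 · 3.
It suffices to check that the order of 5 is not a proper divisor of 6: compute 5^(6/q) for q ∈ {2, 3}.
5^3 ≡ 8 (mod 9)  [q = 2: ≢ 1 ✓]
5^2 ≡ 7 (mod 9)  [q = 3: ≢ 1 ✓]
None equal 1, so ord_9(5) = 6: 5 is a primitive root.

Yes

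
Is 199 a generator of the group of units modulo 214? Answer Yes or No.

No

φ(214) = φ(2)·φ(107) = 1·106 = 106 = 2 · 53.
It suffices to check that the order of 199 is not a proper divisor of 106: compute 199^(106/q) for q ∈ {2, 53}.
199^53 ≡ 1 (mod 214)  [q = 2: ≡ 1 ✗]
199^2 ≡ 11 (mod 214)  [q = 53: ≢ 1 ✓]
Since 199^53 ≡ 1, the order of 199 divides 53 < 106, so 199 is not a primitive root.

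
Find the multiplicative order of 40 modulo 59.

58

ord(40) | φ(59) = 59 − 1 = 58 = 2 · 29.
Divisors of 58: 1, 2, 29, 58.
Check 40^d mod 59 for each divisor in increasing order:
40^1 ≡ 40 (mod 59)
40^2 ≡ 7 (mod 59)
40^29 ≡ 58 (mod 59)
40^58 ≡ 1 (mod 59) ✓
Therefore the multiplicative order of 40 modulo 59 is 58.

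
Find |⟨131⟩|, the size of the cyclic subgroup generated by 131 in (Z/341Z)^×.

30

Since 131 ∈ (Z/341Z)^×, its order divides φ(341) = φ(11·31) = (11−1)·(31−1) = 10·30 = 300 = 2^2 · 3 · 5^2.
Divisors of 300: 1, 2, 3, 4, 5, 6, 10, 12, 15, 20, 25, 30, 50, 60, 75, 100, 150, 300.
Compute 131^d (mod 341) for the divisors d until we hit 1:
131^1 ≡ 131 (mod 341)
131^2 ≡ 111 (mod 341)
131^3 ≡ 219 (mod 341)
131^4 ≡ 45 (mod 341)
131^5 ≡ 98 (mod 341)
131^6 ≡ 221 (mod 341)
131^10 ≡ 56 (mod 341)
131^12 ≡ 78 (mod 341)
131^15 ≡ 32 (mod 341)
131^20 ≡ 67 (mod 341)
131^25 ≡ 87 (mod 341)
131^30 ≡ 1 (mod 341) ✓
Hence ord(131) = 30.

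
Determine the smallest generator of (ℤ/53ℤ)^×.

2

φ(53) = 53 − 1 = 52 = 2^2 · 13.
g is a primitive root iff g^(52/q) ≢ 1 (mod 53) for each prime q ∈ {2, 13}.
g = 2: 2^26 ≡ 52; 2^4 ≡ 16 — none is 1, so 2 is a primitive root.
So 2 is the smallest generator of (Z/53Z)^×.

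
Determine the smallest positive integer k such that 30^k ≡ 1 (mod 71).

7

ord(30) | φ(71) = 71 − 1 = 70 = 2 · 5 · 7.
Divisors of 70: 1, 2, 5, 7, 10, 14, 35, 70.
Evaluate successive powers at the divisors of 70:
30^1 ≡ 30 (mod 71)
30^2 ≡ 48 (mod 71)
30^5 ≡ 37 (mod 71)
30^7 ≡ 1 (mod 71) ✓
Hence ord(30) = 7.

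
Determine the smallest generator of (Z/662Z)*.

3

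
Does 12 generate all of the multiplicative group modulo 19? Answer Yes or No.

φ(19) = 19 − 1 = 18 = 2 · 3^2.
Test 12^(18/q) mod 19 for each prime factor q of 18:
12^9 ≡ 18 (mod 19)  [q = 2: ≢ 1 ✓]
12^6 ≡ 1 (mod 19)  [q = 3: ≡ 1 ✗]
12^6 ≡ 1 shows ord(12) | 6, strictly less than φ(19); not a primitive root.

No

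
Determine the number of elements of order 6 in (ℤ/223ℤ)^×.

φ(223) = 223 − 1 = 222 = 2 · 3 · 37.
(Z/223Z)^× is cyclic (|G| = 222); a cyclic group of order m has exactly φ(d) elements of each order d | m, and none otherwise.
6 = 2 · 3 divides 222, and φ(6) = 2.

2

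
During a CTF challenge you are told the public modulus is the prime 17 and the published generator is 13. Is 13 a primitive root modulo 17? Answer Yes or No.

φ(17) = 17 − 1 = 16 = 2^4.
13 is a primitive root mod 17 iff 13^(φ(17)/q) ≢ 1 for every prime q | φ(17), i.e. q ∈ {2}.
13^8 ≡ 1 (mod 17)  [q = 2: ≡ 1 ✗]
13^8 ≡ 1 shows ord(13) | 8, strictly less than φ(17); not a primitive root.

No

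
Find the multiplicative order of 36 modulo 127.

Since 36 ∈ (Z/127Z)^×, its order divides φ(127) = 127 − 1 = 126 = 2 · 3^2 · 7.
Divisors of 126: 1, 2, 3, 6, 7, 9, 14, 18, 21, 42, 63, 126.
Compute 36^d (mod 127) for the divisors d until we hit 1:
36^1 ≡ 36 (mod 127)
36^2 ≡ 26 (mod 127)
36^3 ≡ 47 (mod 127)
36^6 ≡ 50 (mod 127)
36^7 ≡ 22 (mod 127)
36^9 ≡ 64 (mod 127)
36^14 ≡ 103 (mod 127)
36^18 ≡ 32 (mod 127)
36^21 ≡ 107 (mod 127)
36^42 ≡ 19 (mod 127)
36^63 ≡ 1 (mod 127) ✓
The smallest such exponent is 63, so the order of 36 is 63.

63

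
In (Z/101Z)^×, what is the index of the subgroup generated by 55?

1

Since 55 ∈ (Z/101Z)^×, its order divides φ(101) = 101 − 1 = 100 = 2^2 · 5^2.
Divisors of 100: 1, 2, 4, 5, 10, 20, 25, 50, 100.
Check 55^d mod 101 for each divisor in increasing order:
55^1 ≡ 55 (mod 101)
55^2 ≡ 96 (mod 101)
55^4 ≡ 25 (mod 101)
55^5 ≡ 62 (mod 101)
55^10 ≡ 6 (mod 101)
55^20 ≡ 36 (mod 101)
55^25 ≡ 10 (mod 101)
55^50 ≡ 100 (mod 101)
55^100 ≡ 1 (mod 101) ✓
Thus |⟨55⟩| = ord(55) = 100.
Index = |(Z/101Z)^×| / |⟨55⟩| = 100 / 100 = 1.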